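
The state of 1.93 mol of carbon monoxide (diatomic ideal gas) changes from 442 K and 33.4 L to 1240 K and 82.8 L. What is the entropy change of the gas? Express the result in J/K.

Entropy is a state function: ΔS = nC_V ln(T₂/T₁) + nR ln(V₂/V₁), with C_V = 5R/2 = 20.79 J mol⁻¹ K⁻¹ for a diatomic ideal gas.
ΔS = 1.93 × [20.79 × ln(1240/442) + 8.314 × ln(82.8/33.4)] = 55.9 J/K.

ΔS = 55.9 J/K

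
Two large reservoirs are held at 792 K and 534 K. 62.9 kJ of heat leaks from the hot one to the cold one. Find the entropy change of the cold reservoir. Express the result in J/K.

ΔS_cold = 118 J/K

The cold reservoir gains heat Q, so ΔS_cold = +Q/T_C = 62900/534 = 118 J/K.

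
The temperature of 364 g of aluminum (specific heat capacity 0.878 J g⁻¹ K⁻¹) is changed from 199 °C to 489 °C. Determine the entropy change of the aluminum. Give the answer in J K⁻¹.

In kelvin: T₁ = 472.15 K, T₂ = 762.15 K. ΔS = ∫dQ_rev/T = m c ln(T₂/T₁) = 364 × 0.878 × ln(762.15/472.15) = 153 J/K.

ΔS = 153 J/K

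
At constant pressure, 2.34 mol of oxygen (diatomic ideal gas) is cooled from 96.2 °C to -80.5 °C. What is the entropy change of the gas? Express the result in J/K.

In kelvin: T₁ = 369.35 K, T₂ = 192.65 K. At constant pressure, ΔS = nC_p ln(T₂/T₁) with C_p = 7R/2 = 29.1 J mol⁻¹ K⁻¹.
ΔS = 2.34 × 29.1 × ln(192.65/369.35) = -44.3 J/K.

ΔS = -44.3 J/K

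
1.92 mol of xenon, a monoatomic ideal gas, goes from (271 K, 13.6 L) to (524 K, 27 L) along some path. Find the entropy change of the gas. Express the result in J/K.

Entropy is a state function: ΔS = nC_V ln(T₂/T₁) + nR ln(V₂/V₁), with C_V = 3R/2 = 12.47 J mol⁻¹ K⁻¹ for a monoatomic ideal gas.
ΔS = 1.92 × [12.47 × ln(524/271) + 8.314 × ln(27/13.6)] = 26.7 J/K.

ΔS = 26.7 J/K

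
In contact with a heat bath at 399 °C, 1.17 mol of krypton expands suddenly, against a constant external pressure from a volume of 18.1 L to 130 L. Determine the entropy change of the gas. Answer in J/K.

Entropy is a state function, so ΔS_gas depends only on the end states.
For an isothermal ideal gas ΔS_gas = nR ln(V₂/V₁) = 1.17 × 8.314 × ln(130/18.1) = 19.2 J/K.

ΔS_gas = 19.2 J/K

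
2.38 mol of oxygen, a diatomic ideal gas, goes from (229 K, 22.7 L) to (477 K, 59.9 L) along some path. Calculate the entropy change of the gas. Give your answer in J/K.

Entropy is a state function: ΔS = nC_V ln(T₂/T₁) + nR ln(V₂/V₁), with C_V = 5R/2 = 20.79 J mol⁻¹ K⁻¹ for a diatomic ideal gas.
ΔS = 2.38 × [20.79 × ln(477/229) + 8.314 × ln(59.9/22.7)] = 55.5 J/K.

ΔS = 55.5 J/K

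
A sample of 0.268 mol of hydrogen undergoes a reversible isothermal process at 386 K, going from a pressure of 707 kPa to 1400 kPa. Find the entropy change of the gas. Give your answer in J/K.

For an isothermal ideal gas ΔS_gas = nR ln(P₁/P₂) = 0.268 × 8.314 × ln(707/1400) = -1.52 J/K.

ΔS_gas = -1.52 J/K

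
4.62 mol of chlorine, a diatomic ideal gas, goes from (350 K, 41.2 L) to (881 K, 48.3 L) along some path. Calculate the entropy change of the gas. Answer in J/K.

Entropy is a state function: ΔS = nC_V ln(T₂/T₁) + nR ln(V₂/V₁), with C_V = 5R/2 = 20.79 J mol⁻¹ K⁻¹ for a diatomic ideal gas.
ΔS = 4.62 × [20.79 × ln(881/350) + 8.314 × ln(48.3/41.2)] = 94.8 J/K.

ΔS = 94.8 J/K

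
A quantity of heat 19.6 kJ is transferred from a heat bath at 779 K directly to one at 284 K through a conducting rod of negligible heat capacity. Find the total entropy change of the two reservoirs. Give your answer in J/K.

ΔS_total = 43.9 J/K

ΔS_hot = −Q/T_H = −19600/779 = -25.16 J/K and ΔS_cold = +Q/T_C = 19600/284 = 69.01 J/K.
ΔS_total = -25.16 + 69.01 = 43.9 J/K, positive as the second law requires.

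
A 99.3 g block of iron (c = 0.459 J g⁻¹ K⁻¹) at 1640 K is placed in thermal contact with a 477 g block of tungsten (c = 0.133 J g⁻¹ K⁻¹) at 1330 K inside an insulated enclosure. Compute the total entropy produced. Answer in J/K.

Energy balance: T_f = (m₁c₁T₁ + m₂c₂T₂)/(m₁c₁ + m₂c₂) = 1459.6 K.
ΔS₁ = m₁c₁ ln(T_f/T₁) = 45.5787 × ln(1459.6/1640) = -5.311 J/K.
ΔS₂ = m₂c₂ ln(T_f/T₂) = 63.441 × ln(1459.6/1330) = 5.899 J/K.
ΔS_total = -5.311 + 5.899 = 0.588 J/K.

ΔS_total = 0.588 J/K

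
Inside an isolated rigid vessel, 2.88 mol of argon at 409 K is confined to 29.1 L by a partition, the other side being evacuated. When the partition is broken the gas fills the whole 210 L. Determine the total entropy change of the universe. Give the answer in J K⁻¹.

No heat is exchanged and no work is done, so the ideal-gas temperature stays constant.
Entropy is a state function; using a reversible isothermal path, ΔS_gas = nR ln(V₂/V₁) = 2.88 × 8.314 × ln(210/29.1) = 47.3 J/K.
The insulated surroundings exchange no heat, so ΔS_surr = 0 and ΔS_universe = ΔS_gas.

ΔS_universe = 47.3 J/K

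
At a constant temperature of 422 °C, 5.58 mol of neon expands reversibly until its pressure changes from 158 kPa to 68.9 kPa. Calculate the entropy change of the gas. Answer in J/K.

ΔS_gas = 38.5 J/K

For an isothermal ideal gas ΔS_gas = nR ln(P₁/P₂) = 5.58 × 8.314 × ln(158/68.9) = 38.5 J/K.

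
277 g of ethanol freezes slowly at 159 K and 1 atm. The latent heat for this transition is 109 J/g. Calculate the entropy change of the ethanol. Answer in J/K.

Heat released by the substance: Q = −mL = −277 × 109 = −30193 J.
At constant T, ΔS = Q_rev/T = −30193 / 159 = -190 J/K.

ΔS = -190 J/K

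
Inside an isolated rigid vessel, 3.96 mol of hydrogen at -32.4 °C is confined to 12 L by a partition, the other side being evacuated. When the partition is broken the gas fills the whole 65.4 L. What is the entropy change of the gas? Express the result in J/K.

No heat is exchanged and no work is done, so the ideal-gas temperature stays constant.
Entropy is a state function; using a reversible isothermal path, ΔS_gas = nR ln(V₂/V₁) = 3.96 × 8.314 × ln(65.4/12) = 55.8 J/K.

ΔS_gas = 55.8 J/K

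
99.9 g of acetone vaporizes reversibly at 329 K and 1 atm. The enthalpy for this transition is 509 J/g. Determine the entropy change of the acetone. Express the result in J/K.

ΔS = 155 J/K

Heat absorbed by the substance: Q = mL = 99.9 × 509 = 50849.1 J.
At constant T, ΔS = Q_rev/T = 50849.1 / 329 = 155 J/K.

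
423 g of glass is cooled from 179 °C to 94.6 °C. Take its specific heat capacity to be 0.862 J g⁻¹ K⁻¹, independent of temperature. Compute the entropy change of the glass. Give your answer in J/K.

In kelvin: T₁ = 452.15 K, T₂ = 367.75 K. ΔS = ∫dQ_rev/T = m c ln(T₂/T₁) = 423 × 0.862 × ln(367.75/452.15) = -75.3 J/K.

ΔS = -75.3 J/K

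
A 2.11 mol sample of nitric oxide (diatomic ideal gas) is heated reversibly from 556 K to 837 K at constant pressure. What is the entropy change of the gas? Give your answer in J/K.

ΔS = 25.1 J/K

At constant pressure, ΔS = nC_p ln(T₂/T₁) with C_p = 7R/2 = 29.1 J mol⁻¹ K⁻¹.
ΔS = 2.11 × 29.1 × ln(837/556) = 25.1 J/K.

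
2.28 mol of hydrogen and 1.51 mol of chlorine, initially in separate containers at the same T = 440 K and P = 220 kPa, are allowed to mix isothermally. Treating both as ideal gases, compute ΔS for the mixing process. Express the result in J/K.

Mole fractions: x_A = 2.28/3.79 = 0.602, x_B = 0.398.
ΔS_mix = −R(n_A ln x_A + n_B ln x_B) = −8.314 × (2.28 ln 0.602 + 1.51 ln 0.398) = 21.2 J/K.

ΔS_mix = 21.2 J/K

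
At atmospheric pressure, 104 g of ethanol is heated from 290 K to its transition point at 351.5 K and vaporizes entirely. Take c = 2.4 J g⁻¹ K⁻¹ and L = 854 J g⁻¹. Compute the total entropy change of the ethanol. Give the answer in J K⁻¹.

Warming step: ΔS₁ = m c ln(T_tr/T_i) = 104 × 2.4 × ln(351.5/290) = 48.01 J/K.
Phase change: ΔS₂ = +mL/T_tr = 104 × 854 / 351.5 = 252.7 J/K.
ΔS_total = (48.01) + (252.7) = 301 J/K.

ΔS = 301 J/K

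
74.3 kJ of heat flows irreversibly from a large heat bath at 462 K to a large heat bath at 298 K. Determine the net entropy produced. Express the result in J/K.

ΔS_hot = −Q/T_H = −74300/462 = -160.8 J/K and ΔS_cold = +Q/T_C = 74300/298 = 249.3 J/K.
ΔS_total = -160.8 + 249.3 = 88.5 J/K, positive as the second law requires.

ΔS_total = 88.5 J/K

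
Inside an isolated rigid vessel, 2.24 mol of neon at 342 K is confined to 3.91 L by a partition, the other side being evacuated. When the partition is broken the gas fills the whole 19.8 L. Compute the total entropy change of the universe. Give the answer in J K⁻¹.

No heat is exchanged and no work is done, so the ideal-gas temperature stays constant.
Entropy is a state function; using a reversible isothermal path, ΔS_gas = nR ln(V₂/V₁) = 2.24 × 8.314 × ln(19.8/3.91) = 30.2 J/K.
The insulated surroundings exchange no heat, so ΔS_surr = 0 and ΔS_universe = ΔS_gas.

ΔS_universe = 30.2 J/K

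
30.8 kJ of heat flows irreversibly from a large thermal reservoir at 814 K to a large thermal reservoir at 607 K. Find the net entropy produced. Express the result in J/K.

ΔS_hot = −Q/T_H = −30800/814 = -37.84 J/K and ΔS_cold = +Q/T_C = 30800/607 = 50.74 J/K.
ΔS_total = -37.84 + 50.74 = 12.9 J/K, positive as the second law requires.

ΔS_total = 12.9 J/K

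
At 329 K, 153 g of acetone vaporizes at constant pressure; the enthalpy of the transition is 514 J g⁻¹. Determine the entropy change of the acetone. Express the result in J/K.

Heat absorbed by the substance: Q = mL = 153 × 514 = 78642 J.
At constant T, ΔS = Q_rev/T = 78642 / 329 = 239 J/K.

ΔS = 239 J/K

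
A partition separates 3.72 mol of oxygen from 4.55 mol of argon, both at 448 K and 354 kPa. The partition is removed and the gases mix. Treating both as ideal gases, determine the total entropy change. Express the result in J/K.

Mole fractions: x_A = 3.72/8.27 = 0.45, x_B = 0.55.
ΔS_mix = −R(n_A ln x_A + n_B ln x_B) = −8.314 × (3.72 ln 0.45 + 4.55 ln 0.55) = 47.3 J/K.

ΔS_mix = 47.3 J/K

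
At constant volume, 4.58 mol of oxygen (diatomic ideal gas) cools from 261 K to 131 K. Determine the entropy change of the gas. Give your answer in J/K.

At constant volume, ΔS = nC_V ln(T₂/T₁) with C_V = 5R/2 = 20.79 J mol⁻¹ K⁻¹.
ΔS = 4.58 × 20.79 × ln(131/261) = -65.6 J/K.

ΔS = -65.6 J/K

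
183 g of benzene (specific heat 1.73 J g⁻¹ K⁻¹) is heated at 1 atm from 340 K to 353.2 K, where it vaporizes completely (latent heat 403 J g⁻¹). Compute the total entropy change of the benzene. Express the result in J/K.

ΔS = 221 J/K

Warming step: ΔS₁ = m c ln(T_tr/T_i) = 183 × 1.73 × ln(353.2/340) = 12.06 J/K.
Phase change: ΔS₂ = +mL/T_tr = 183 × 403 / 353.2 = 208.8 J/K.
ΔS_total = (12.06) + (208.8) = 221 J/K.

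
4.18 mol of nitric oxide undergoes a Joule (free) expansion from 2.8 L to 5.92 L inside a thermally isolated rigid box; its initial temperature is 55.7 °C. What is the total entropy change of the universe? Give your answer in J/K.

No heat is exchanged and no work is done, so the ideal-gas temperature stays constant.
Entropy is a state function; using a reversible isothermal path, ΔS_gas = nR ln(V₂/V₁) = 4.18 × 8.314 × ln(5.92/2.8) = 26 J/K.
The insulated surroundings exchange no heat, so ΔS_surr = 0 and ΔS_universe = ΔS_gas.

ΔS_universe = 26 J/K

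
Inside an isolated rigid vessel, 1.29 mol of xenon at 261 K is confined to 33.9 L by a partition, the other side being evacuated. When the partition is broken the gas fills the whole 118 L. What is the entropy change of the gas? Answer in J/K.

ΔS_gas = 13.4 J/K

No heat is exchanged and no work is done, so the ideal-gas temperature stays constant.
Entropy is a state function; using a reversible isothermal path, ΔS_gas = nR ln(V₂/V₁) = 1.29 × 8.314 × ln(118/33.9) = 13.4 J/K.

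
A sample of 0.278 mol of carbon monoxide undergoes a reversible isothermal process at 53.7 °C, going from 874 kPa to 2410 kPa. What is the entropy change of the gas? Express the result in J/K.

ΔS_gas = -2.34 J/K

For an isothermal ideal gas ΔS_gas = nR ln(P₁/P₂) = 0.278 × 8.314 × ln(874/2410) = -2.34 J/K.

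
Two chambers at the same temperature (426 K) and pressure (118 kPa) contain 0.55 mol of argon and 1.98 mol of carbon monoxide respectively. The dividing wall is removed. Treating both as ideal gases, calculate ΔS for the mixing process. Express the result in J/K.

ΔS_mix = 11 J/K

Mole fractions: x_A = 0.55/2.53 = 0.217, x_B = 0.783.
ΔS_mix = −R(n_A ln x_A + n_B ln x_B) = −8.314 × (0.55 ln 0.217 + 1.98 ln 0.783) = 11 J/K.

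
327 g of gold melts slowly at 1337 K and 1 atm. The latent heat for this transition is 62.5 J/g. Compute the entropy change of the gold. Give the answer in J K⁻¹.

ΔS = 15.3 J/K

Heat absorbed by the substance: Q = mL = 327 × 62.5 = 20437.5 J.
At constant T, ΔS = Q_rev/T = 20437.5 / 1337 = 15.3 J/K.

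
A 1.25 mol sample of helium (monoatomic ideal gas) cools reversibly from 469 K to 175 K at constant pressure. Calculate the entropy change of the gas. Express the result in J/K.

At constant pressure, ΔS = nC_p ln(T₂/T₁) with C_p = 5R/2 = 20.79 J mol⁻¹ K⁻¹.
ΔS = 1.25 × 20.79 × ln(175/469) = -25.6 J/K.

ΔS = -25.6 J/K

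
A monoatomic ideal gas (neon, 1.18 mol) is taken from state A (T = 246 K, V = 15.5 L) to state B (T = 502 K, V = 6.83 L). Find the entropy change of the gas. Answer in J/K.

ΔS = 2.46 J/K

Entropy is a state function: ΔS = nC_V ln(T₂/T₁) + nR ln(V₂/V₁), with C_V = 3R/2 = 12.47 J mol⁻¹ K⁻¹ for a monoatomic ideal gas.
ΔS = 1.18 × [12.47 × ln(502/246) + 8.314 × ln(6.83/15.5)] = 2.46 J/K.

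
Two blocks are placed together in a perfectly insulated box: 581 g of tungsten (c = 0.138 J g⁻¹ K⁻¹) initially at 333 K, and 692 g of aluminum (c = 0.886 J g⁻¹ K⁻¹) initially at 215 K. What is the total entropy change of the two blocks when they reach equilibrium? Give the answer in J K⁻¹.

ΔS_total = 7.59 J/K

Energy balance: T_f = (m₁c₁T₁ + m₂c₂T₂)/(m₁c₁ + m₂c₂) = 228.65 K.
ΔS₁ = m₁c₁ ln(T_f/T₁) = 80.178 × ln(228.65/333) = -30.14 J/K.
ΔS₂ = m₂c₂ ln(T_f/T₂) = 613.112 × ln(228.65/215) = 37.73 J/K.
ΔS_total = -30.14 + 37.73 = 7.59 J/K.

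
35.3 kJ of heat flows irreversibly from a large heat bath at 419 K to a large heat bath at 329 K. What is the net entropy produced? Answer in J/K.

ΔS_total = 23 J/K

ΔS_hot = −Q/T_H = −35300/419 = -84.25 J/K and ΔS_cold = +Q/T_C = 35300/329 = 107.3 J/K.
ΔS_total = -84.25 + 107.3 = 23 J/K, positive as the second law requires.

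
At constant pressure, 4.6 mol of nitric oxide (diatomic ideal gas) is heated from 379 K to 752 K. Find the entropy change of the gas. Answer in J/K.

At constant pressure, ΔS = nC_p ln(T₂/T₁) with C_p = 7R/2 = 29.1 J mol⁻¹ K⁻¹.
ΔS = 4.6 × 29.1 × ln(752/379) = 91.7 J/K.

ΔS = 91.7 J/K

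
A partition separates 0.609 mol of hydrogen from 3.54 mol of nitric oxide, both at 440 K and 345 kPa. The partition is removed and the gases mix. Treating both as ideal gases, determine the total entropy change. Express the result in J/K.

ΔS_mix = 14.4 J/K

Mole fractions: x_A = 0.609/4.15 = 0.147, x_B = 0.853.
ΔS_mix = −R(n_A ln x_A + n_B ln x_B) = −8.314 × (0.609 ln 0.147 + 3.54 ln 0.853) = 14.4 J/K.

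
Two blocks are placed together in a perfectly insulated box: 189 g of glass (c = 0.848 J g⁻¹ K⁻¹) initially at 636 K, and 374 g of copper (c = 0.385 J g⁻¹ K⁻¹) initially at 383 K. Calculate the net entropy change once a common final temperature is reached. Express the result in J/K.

ΔS_total = 9.57 J/K

Energy balance: T_f = (m₁c₁T₁ + m₂c₂T₂)/(m₁c₁ + m₂c₂) = 516.27 K.
ΔS₁ = m₁c₁ ln(T_f/T₁) = 160.272 × ln(516.27/636) = -33.428 J/K.
ΔS₂ = m₂c₂ ln(T_f/T₂) = 143.99 × ln(516.27/383) = 42.995 J/K.
ΔS_total = -33.428 + 42.995 = 9.57 J/K.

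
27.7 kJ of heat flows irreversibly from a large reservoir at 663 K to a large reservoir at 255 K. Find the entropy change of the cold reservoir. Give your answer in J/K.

ΔS_cold = 109 J/K

The cold reservoir gains heat Q, so ΔS_cold = +Q/T_C = 27700/255 = 109 J/K.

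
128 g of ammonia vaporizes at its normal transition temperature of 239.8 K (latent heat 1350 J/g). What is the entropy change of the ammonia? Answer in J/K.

ΔS = 721 J/K

Heat absorbed by the substance: Q = mL = 128 × 1350 = 172800 J.
At constant T, ΔS = Q_rev/T = 172800 / 239.8 = 721 J/K.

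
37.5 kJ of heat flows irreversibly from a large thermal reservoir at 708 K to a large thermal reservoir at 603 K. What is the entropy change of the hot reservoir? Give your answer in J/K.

ΔS_hot = -53 J/K

The hot reservoir loses heat Q, so ΔS_hot = −Q/T_H = −37500/708 = -53 J/K.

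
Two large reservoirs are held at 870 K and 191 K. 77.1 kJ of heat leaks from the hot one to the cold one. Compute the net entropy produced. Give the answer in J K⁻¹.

ΔS_hot = −Q/T_H = −77100/870 = -88.62 J/K and ΔS_cold = +Q/T_C = 77100/191 = 403.7 J/K.
ΔS_total = -88.62 + 403.7 = 315 J/K, positive as the second law requires.

ΔS_total = 315 J/K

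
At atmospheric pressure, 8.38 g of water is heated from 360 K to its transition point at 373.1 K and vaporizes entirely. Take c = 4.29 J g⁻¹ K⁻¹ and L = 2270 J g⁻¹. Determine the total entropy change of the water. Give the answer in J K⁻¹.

ΔS = 52.3 J/K

Warming step: ΔS₁ = m c ln(T_tr/T_i) = 8.38 × 4.29 × ln(373.1/360) = 1.285 J/K.
Phase change: ΔS₂ = +mL/T_tr = 8.38 × 2270 / 373.1 = 50.99 J/K.
ΔS_total = (1.285) + (50.99) = 52.3 J/K.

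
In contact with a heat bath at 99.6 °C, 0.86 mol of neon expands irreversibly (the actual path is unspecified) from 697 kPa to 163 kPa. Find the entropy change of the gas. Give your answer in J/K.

Entropy is a state function, so ΔS_gas depends only on the end states.
For an isothermal ideal gas ΔS_gas = nR ln(P₁/P₂) = 0.86 × 8.314 × ln(697/163) = 10.4 J/K.

ΔS_gas = 10.4 J/K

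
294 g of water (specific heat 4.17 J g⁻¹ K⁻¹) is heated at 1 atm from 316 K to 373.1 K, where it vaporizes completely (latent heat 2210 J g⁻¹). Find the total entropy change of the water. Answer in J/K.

ΔS = 1950 J/K

Warming step: ΔS₁ = m c ln(T_tr/T_i) = 294 × 4.17 × ln(373.1/316) = 203.64 J/K.
Phase change: ΔS₂ = +mL/T_tr = 294 × 2210 / 373.1 = 1741.5 J/K.
ΔS_total = (203.64) + (1741.5) = 1950 J/K.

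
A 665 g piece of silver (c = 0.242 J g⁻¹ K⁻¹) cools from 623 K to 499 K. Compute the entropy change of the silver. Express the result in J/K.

ΔS = ∫dQ_rev/T = m c ln(T₂/T₁) = 665 × 0.242 × ln(499/623) = -35.7 J/K.

ΔS = -35.7 J/K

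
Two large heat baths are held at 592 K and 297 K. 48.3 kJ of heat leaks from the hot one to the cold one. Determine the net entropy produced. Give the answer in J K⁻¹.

ΔS_hot = −Q/T_H = −48300/592 = -81.59 J/K and ΔS_cold = +Q/T_C = 48300/297 = 162.6 J/K.
ΔS_total = -81.59 + 162.6 = 81 J/K, positive as the second law requires.

ΔS_total = 81 J/K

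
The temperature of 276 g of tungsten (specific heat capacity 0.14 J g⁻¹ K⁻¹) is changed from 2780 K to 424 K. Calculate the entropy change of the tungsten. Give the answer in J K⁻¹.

ΔS = ∫dQ_rev/T = m c ln(T₂/T₁) = 276 × 0.14 × ln(424/2780) = -72.7 J/K.

ΔS = -72.7 J/K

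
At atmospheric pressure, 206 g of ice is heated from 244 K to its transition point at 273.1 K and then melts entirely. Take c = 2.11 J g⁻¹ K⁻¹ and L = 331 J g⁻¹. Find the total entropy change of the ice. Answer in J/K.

ΔS = 299 J/K

Warming step: ΔS₁ = m c ln(T_tr/T_i) = 206 × 2.11 × ln(273.1/244) = 48.97 J/K.
Phase change: ΔS₂ = +mL/T_tr = 206 × 331 / 273.1 = 249.7 J/K.
ΔS_total = (48.97) + (249.7) = 299 J/K.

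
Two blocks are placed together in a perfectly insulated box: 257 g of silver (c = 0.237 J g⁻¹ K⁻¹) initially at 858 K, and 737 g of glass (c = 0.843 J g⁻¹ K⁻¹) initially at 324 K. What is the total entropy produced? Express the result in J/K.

ΔS_total = 34.3 J/K

Energy balance: T_f = (m₁c₁T₁ + m₂c₂T₂)/(m₁c₁ + m₂c₂) = 371.68 K.
ΔS₁ = m₁c₁ ln(T_f/T₁) = 60.909 × ln(371.68/858) = -50.96 J/K.
ΔS₂ = m₂c₂ ln(T_f/T₂) = 621.291 × ln(371.68/324) = 85.29 J/K.
ΔS_total = -50.96 + 85.29 = 34.3 J/K.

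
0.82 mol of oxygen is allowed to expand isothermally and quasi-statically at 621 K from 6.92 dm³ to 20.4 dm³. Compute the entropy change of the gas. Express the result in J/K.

ΔS_gas = 7.37 J/K

For an isothermal ideal gas ΔS_gas = nR ln(V₂/V₁) = 0.82 × 8.314 × ln(20.4/6.92) = 7.37 J/K.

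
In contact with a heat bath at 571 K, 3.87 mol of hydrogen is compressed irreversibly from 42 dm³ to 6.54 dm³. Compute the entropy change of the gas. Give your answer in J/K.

Entropy is a state function, so ΔS_gas depends only on the end states.
For an isothermal ideal gas ΔS_gas = nR ln(V₂/V₁) = 3.87 × 8.314 × ln(6.54/42) = -59.8 J/K.

ΔS_gas = -59.8 J/K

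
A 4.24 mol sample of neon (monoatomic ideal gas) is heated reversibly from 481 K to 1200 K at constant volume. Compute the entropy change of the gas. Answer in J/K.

At constant volume, ΔS = nC_V ln(T₂/T₁) with C_V = 3R/2 = 12.47 J mol⁻¹ K⁻¹.
ΔS = 4.24 × 12.47 × ln(1200/481) = 48.3 J/K.

ΔS = 48.3 J/K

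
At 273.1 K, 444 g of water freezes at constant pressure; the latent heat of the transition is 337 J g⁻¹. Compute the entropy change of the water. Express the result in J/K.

ΔS = -548 J/K

Heat released by the substance: Q = −mL = −444 × 337 = −149628 J.
At constant T, ΔS = Q_rev/T = −149628 / 273.1 = -548 J/K.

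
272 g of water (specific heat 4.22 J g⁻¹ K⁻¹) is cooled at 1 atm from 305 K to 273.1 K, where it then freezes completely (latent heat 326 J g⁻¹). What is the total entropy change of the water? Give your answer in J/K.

Cooling step: ΔS₁ = m c ln(T_tr/T_i) = 272 × 4.22 × ln(273.1/305) = -126.806 J/K.
Phase change: ΔS₂ = −mL/T_tr = −272 × 326 / 273.1 = -324.687 J/K.
ΔS_total = (-126.806) + (-324.687) = -451 J/K.

ΔS = -451 J/K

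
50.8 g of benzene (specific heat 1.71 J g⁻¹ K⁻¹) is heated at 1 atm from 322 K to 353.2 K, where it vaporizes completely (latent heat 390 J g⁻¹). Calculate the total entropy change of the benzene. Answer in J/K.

Warming step: ΔS₁ = m c ln(T_tr/T_i) = 50.8 × 1.71 × ln(353.2/322) = 8.034 J/K.
Phase change: ΔS₂ = +mL/T_tr = 50.8 × 390 / 353.2 = 56.09 J/K.
ΔS_total = (8.034) + (56.09) = 64.1 J/K.

ΔS = 64.1 J/K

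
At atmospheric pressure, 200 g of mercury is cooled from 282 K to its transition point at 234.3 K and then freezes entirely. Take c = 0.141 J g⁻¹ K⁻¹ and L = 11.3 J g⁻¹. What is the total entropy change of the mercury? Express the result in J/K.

Cooling step: ΔS₁ = m c ln(T_tr/T_i) = 200 × 0.141 × ln(234.3/282) = -5.226 J/K.
Phase change: ΔS₂ = −mL/T_tr = −200 × 11.3 / 234.3 = -9.646 J/K.
ΔS_total = (-5.226) + (-9.646) = -14.9 J/K.

ΔS = -14.9 J/K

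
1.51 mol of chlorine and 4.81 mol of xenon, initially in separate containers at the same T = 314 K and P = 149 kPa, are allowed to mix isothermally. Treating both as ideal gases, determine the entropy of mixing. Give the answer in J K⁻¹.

ΔS_mix = 28.9 J/K

Mole fractions: x_A = 1.51/6.32 = 0.239, x_B = 0.761.
ΔS_mix = −R(n_A ln x_A + n_B ln x_B) = −8.314 × (1.51 ln 0.239 + 4.81 ln 0.761) = 28.9 J/K.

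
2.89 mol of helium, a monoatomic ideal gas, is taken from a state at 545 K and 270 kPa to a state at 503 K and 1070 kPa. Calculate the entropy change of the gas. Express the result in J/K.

ΔS = nC_p ln(T₂/T₁) − nR ln(P₂/P₁), with C_p = 5R/2 = 20.79 J mol⁻¹ K⁻¹ for a monoatomic ideal gas.
ΔS = 2.89 × [20.79 × ln(503/545) − 8.314 × ln(1070/270)] = -37.9 J/K.

ΔS = -37.9 J/K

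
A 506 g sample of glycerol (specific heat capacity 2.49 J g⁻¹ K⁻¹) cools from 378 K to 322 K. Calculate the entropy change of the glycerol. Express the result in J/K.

ΔS = -202 J/K

ΔS = ∫dQ_rev/T = m c ln(T₂/T₁) = 506 × 2.49 × ln(322/378) = -202 J/K.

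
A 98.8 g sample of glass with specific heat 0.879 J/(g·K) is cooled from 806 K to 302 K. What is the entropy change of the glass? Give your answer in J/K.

ΔS = -85.3 J/K

ΔS = ∫dQ_rev/T = m c ln(T₂/T₁) = 98.8 × 0.879 × ln(302/806) = -85.3 J/K.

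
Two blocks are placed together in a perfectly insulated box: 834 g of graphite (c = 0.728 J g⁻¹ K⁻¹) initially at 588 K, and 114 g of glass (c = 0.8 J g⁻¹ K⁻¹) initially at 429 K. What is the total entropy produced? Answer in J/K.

ΔS_total = 3.65 J/K

Energy balance: T_f = (m₁c₁T₁ + m₂c₂T₂)/(m₁c₁ + m₂c₂) = 567.24 K.
ΔS₁ = m₁c₁ ln(T_f/T₁) = 607.152 × ln(567.24/588) = -21.828 J/K.
ΔS₂ = m₂c₂ ln(T_f/T₂) = 91.2 × ln(567.24/429) = 25.474 J/K.
ΔS_total = -21.828 + 25.474 = 3.65 J/K.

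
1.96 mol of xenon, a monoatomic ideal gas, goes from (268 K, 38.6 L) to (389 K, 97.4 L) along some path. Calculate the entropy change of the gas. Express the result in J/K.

Entropy is a state function: ΔS = nC_V ln(T₂/T₁) + nR ln(V₂/V₁), with C_V = 3R/2 = 12.47 J mol⁻¹ K⁻¹ for a monoatomic ideal gas.
ΔS = 1.96 × [12.47 × ln(389/268) + 8.314 × ln(97.4/38.6)] = 24.2 J/K.

ΔS = 24.2 J/K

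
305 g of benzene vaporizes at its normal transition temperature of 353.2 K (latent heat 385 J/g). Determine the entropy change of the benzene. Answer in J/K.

ΔS = 332 J/K

Heat absorbed by the substance: Q = mL = 305 × 385 = 117425 J.
At constant T, ΔS = Q_rev/T = 117425 / 353.2 = 332 J/K.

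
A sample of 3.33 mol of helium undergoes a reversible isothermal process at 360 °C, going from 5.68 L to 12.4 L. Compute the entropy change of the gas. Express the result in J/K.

For an isothermal ideal gas ΔS_gas = nR ln(V₂/V₁) = 3.33 × 8.314 × ln(12.4/5.68) = 21.6 J/K.

ΔS_gas = 21.6 J/K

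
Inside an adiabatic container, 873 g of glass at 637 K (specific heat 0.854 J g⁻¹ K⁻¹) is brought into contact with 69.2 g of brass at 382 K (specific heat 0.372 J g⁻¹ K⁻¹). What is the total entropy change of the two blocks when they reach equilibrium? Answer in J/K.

ΔS_total = 2.79 J/K

Energy balance: T_f = (m₁c₁T₁ + m₂c₂T₂)/(m₁c₁ + m₂c₂) = 628.49 K.
ΔS₁ = m₁c₁ ln(T_f/T₁) = 745.542 × ln(628.49/637) = -10.03 J/K.
ΔS₂ = m₂c₂ ln(T_f/T₂) = 25.7424 × ln(628.49/382) = 12.82 J/K.
ΔS_total = -10.03 + 12.82 = 2.79 J/K.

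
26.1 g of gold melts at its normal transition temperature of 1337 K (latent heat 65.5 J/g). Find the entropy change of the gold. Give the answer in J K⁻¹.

ΔS = 1.28 J/K

Heat absorbed by the substance: Q = mL = 26.1 × 65.5 = 1709.55 J.
At constant T, ΔS = Q_rev/T = 1709.55 / 1337 = 1.28 J/K.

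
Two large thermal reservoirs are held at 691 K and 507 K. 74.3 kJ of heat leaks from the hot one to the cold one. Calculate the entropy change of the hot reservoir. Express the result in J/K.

ΔS_hot = -108 J/K

The hot reservoir loses heat Q, so ΔS_hot = −Q/T_H = −74300/691 = -108 J/K.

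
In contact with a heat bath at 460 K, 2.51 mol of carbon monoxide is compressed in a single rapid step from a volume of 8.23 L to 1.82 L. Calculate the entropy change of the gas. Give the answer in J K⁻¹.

Entropy is a state function, so ΔS_gas depends only on the end states.
For an isothermal ideal gas ΔS_gas = nR ln(V₂/V₁) = 2.51 × 8.314 × ln(1.82/8.23) = -31.5 J/K.

ΔS_gas = -31.5 J/K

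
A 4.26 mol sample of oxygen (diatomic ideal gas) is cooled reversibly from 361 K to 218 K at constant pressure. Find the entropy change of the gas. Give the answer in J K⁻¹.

At constant pressure, ΔS = nC_p ln(T₂/T₁) with C_p = 7R/2 = 29.1 J mol⁻¹ K⁻¹.
ΔS = 4.26 × 29.1 × ln(218/361) = -62.5 J/K.

ΔS = -62.5 J/K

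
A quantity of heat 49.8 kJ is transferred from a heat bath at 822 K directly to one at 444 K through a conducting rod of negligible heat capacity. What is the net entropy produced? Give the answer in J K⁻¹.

ΔS_hot = −Q/T_H = −49800/822 = -60.58 J/K and ΔS_cold = +Q/T_C = 49800/444 = 112.2 J/K.
ΔS_total = -60.58 + 112.2 = 51.6 J/K, positive as the second law requires.

ΔS_total = 51.6 J/K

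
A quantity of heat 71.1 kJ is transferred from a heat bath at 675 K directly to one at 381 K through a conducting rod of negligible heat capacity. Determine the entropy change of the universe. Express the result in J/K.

ΔS_hot = −Q/T_H = −71100/675 = -105.3 J/K and ΔS_cold = +Q/T_C = 71100/381 = 186.6 J/K.
ΔS_total = -105.3 + 186.6 = 81.3 J/K, positive as the second law requires.

ΔS_total = 81.3 J/K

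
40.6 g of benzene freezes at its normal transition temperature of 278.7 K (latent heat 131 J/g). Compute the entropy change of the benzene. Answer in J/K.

ΔS = -19.1 J/K

Heat released by the substance: Q = −mL = −40.6 × 131 = −5318.6 J.
At constant T, ΔS = Q_rev/T = −5318.6 / 278.7 = -19.1 J/K.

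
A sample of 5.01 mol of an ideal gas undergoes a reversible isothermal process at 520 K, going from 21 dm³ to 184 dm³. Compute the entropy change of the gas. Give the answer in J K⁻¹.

ΔS_gas = 90.4 J/K

For an isothermal ideal gas ΔS_gas = nR ln(V₂/V₁) = 5.01 × 8.314 × ln(184/21) = 90.4 J/K.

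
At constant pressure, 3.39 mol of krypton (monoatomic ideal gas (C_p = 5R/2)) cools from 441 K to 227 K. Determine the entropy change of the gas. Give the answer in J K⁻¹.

At constant pressure, ΔS = nC_p ln(T₂/T₁) with C_p = 5R/2 = 20.79 J mol⁻¹ K⁻¹.
ΔS = 3.39 × 20.79 × ln(227/441) = -46.8 J/K.

ΔS = -46.8 J/K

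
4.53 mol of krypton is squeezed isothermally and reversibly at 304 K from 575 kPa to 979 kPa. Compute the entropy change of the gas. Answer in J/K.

For an isothermal ideal gas ΔS_gas = nR ln(P₁/P₂) = 4.53 × 8.314 × ln(575/979) = -20 J/K.

ΔS_gas = -20 J/K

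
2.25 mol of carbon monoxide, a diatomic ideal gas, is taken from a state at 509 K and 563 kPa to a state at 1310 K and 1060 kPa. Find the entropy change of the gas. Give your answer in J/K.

ΔS = 50.1 J/K

ΔS = nC_p ln(T₂/T₁) − nR ln(P₂/P₁), with C_p = 7R/2 = 29.1 J mol⁻¹ K⁻¹ for a diatomic ideal gas.
ΔS = 2.25 × [29.1 × ln(1310/509) − 8.314 × ln(1060/563)] = 50.1 J/K.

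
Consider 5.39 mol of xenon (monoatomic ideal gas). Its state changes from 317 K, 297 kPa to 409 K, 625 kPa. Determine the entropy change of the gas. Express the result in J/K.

ΔS = nC_p ln(T₂/T₁) − nR ln(P₂/P₁), with C_p = 5R/2 = 20.79 J mol⁻¹ K⁻¹ for a monoatomic ideal gas.
ΔS = 5.39 × [20.79 × ln(409/317) − 8.314 × ln(625/297)] = -4.79 J/K.

ΔS = -4.79 J/K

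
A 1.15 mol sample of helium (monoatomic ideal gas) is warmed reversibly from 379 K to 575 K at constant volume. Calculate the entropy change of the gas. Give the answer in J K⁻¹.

ΔS = 5.98 J/K

At constant volume, ΔS = nC_V ln(T₂/T₁) with C_V = 3R/2 = 12.47 J mol⁻¹ K⁻¹.
ΔS = 1.15 × 12.47 × ln(575/379) = 5.98 J/K.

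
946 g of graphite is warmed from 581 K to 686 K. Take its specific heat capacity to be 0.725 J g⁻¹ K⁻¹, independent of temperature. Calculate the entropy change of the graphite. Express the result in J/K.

ΔS = ∫dQ_rev/T = m c ln(T₂/T₁) = 946 × 0.725 × ln(686/581) = 114 J/K.

ΔS = 114 J/K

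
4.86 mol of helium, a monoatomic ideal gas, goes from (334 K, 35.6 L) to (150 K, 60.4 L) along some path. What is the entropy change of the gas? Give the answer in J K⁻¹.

Entropy is a state function: ΔS = nC_V ln(T₂/T₁) + nR ln(V₂/V₁), with C_V = 3R/2 = 12.47 J mol⁻¹ K⁻¹ for a monoatomic ideal gas.
ΔS = 4.86 × [12.47 × ln(150/334) + 8.314 × ln(60.4/35.6)] = -27.2 J/K.

ΔS = -27.2 J/K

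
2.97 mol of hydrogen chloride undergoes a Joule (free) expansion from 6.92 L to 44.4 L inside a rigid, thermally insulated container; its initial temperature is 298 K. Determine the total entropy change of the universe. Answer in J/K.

No heat is exchanged and no work is done, so the ideal-gas temperature stays constant.
Entropy is a state function; using a reversible isothermal path, ΔS_gas = nR ln(V₂/V₁) = 2.97 × 8.314 × ln(44.4/6.92) = 45.9 J/K.
The insulated surroundings exchange no heat, so ΔS_surr = 0 and ΔS_universe = ΔS_gas.

ΔS_universe = 45.9 J/K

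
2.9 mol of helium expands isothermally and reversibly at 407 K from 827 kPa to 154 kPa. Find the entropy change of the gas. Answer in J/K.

For an isothermal ideal gas ΔS_gas = nR ln(P₁/P₂) = 2.9 × 8.314 × ln(827/154) = 40.5 J/K.

ΔS_gas = 40.5 J/K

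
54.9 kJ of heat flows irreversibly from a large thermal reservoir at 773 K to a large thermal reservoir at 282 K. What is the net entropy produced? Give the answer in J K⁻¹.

ΔS_hot = −Q/T_H = −54900/773 = -71.02 J/K and ΔS_cold = +Q/T_C = 54900/282 = 194.7 J/K.
ΔS_total = -71.02 + 194.7 = 124 J/K, positive as the second law requires.

ΔS_total = 124 J/K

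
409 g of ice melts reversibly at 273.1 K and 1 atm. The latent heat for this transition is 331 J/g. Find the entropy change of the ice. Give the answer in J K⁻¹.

ΔS = 496 J/K

Heat absorbed by the substance: Q = mL = 409 × 331 = 135379 J.
At constant T, ΔS = Q_rev/T = 135379 / 273.1 = 496 J/K.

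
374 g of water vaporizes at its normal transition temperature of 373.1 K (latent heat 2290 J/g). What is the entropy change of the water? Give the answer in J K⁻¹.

ΔS = 2300 J/K

Heat absorbed by the substance: Q = mL = 374 × 2290 = 856460 J.
At constant T, ΔS = Q_rev/T = 856460 / 373.1 = 2300 J/K.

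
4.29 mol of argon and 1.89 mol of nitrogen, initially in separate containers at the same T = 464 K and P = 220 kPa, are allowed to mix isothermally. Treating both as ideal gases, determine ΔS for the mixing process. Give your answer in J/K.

Mole fractions: x_A = 4.29/6.18 = 0.694, x_B = 0.306.
ΔS_mix = −R(n_A ln x_A + n_B ln x_B) = −8.314 × (4.29 ln 0.694 + 1.89 ln 0.306) = 31.6 J/K.

ΔS_mix = 31.6 J/K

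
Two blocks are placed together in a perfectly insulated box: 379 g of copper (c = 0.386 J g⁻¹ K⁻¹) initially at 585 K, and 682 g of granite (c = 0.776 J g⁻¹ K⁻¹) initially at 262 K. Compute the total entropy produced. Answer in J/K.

ΔS_total = 42.3 J/K

Energy balance: T_f = (m₁c₁T₁ + m₂c₂T₂)/(m₁c₁ + m₂c₂) = 331.95 K.
ΔS₁ = m₁c₁ ln(T_f/T₁) = 146.294 × ln(331.95/585) = -82.89 J/K.
ΔS₂ = m₂c₂ ln(T_f/T₂) = 529.232 × ln(331.95/262) = 125.2 J/K.
ΔS_total = -82.89 + 125.2 = 42.3 J/K.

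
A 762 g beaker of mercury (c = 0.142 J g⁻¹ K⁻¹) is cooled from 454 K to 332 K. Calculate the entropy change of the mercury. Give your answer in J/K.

ΔS = ∫dQ_rev/T = m c ln(T₂/T₁) = 762 × 0.142 × ln(332/454) = -33.9 J/K.

ΔS = -33.9 J/K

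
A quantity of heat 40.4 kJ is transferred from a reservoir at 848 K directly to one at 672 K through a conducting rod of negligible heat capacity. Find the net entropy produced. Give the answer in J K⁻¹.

ΔS_hot = −Q/T_H = −40400/848 = -47.64 J/K and ΔS_cold = +Q/T_C = 40400/672 = 60.12 J/K.
ΔS_total = -47.64 + 60.12 = 12.5 J/K, positive as the second law requires.

ΔS_total = 12.5 J/K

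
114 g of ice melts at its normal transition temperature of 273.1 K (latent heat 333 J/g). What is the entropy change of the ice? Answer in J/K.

Heat absorbed by the substance: Q = mL = 114 × 333 = 37962 J.
At constant T, ΔS = Q_rev/T = 37962 / 273.1 = 139 J/K.

ΔS = 139 J/K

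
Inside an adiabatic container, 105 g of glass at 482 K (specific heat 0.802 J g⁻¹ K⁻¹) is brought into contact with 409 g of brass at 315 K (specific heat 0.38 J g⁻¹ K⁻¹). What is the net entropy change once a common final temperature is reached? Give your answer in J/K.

ΔS_total = 5.12 J/K

Energy balance: T_f = (m₁c₁T₁ + m₂c₂T₂)/(m₁c₁ + m₂c₂) = 373.69 K.
ΔS₁ = m₁c₁ ln(T_f/T₁) = 84.21 × ln(373.69/482) = -21.43 J/K.
ΔS₂ = m₂c₂ ln(T_f/T₂) = 155.42 × ln(373.69/315) = 26.55 J/K.
ΔS_total = -21.43 + 26.55 = 5.12 J/K.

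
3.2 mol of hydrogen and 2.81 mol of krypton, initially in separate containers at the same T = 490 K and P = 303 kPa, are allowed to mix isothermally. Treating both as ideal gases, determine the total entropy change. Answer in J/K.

Mole fractions: x_A = 3.2/6.01 = 0.532, x_B = 0.468.
ΔS_mix = −R(n_A ln x_A + n_B ln x_B) = −8.314 × (3.2 ln 0.532 + 2.81 ln 0.468) = 34.5 J/K.

ΔS_mix = 34.5 J/K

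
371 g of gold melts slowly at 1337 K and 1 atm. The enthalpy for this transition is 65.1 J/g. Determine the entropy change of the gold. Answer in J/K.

Heat absorbed by the substance: Q = mL = 371 × 65.1 = 24152.1 J.
At constant T, ΔS = Q_rev/T = 24152.1 / 1337 = 18.1 J/K.

ΔS = 18.1 J/K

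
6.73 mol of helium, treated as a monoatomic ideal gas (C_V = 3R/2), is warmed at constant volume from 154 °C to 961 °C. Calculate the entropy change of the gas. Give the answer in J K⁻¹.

In kelvin: T₁ = 427.15 K, T₂ = 1234.15 K. At constant volume, ΔS = nC_V ln(T₂/T₁) with C_V = 3R/2 = 12.47 J mol⁻¹ K⁻¹.
ΔS = 6.73 × 12.47 × ln(1234.15/427.15) = 89 J/K.

ΔS = 89 J/K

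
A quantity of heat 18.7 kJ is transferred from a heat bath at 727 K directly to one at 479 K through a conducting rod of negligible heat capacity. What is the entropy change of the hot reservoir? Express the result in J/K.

The hot reservoir loses heat Q, so ΔS_hot = −Q/T_H = −18700/727 = -25.7 J/K.

ΔS_hot = -25.7 J/K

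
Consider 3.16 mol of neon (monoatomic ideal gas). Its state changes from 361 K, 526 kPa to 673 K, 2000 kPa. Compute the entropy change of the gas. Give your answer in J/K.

ΔS = 5.82 J/K

ΔS = nC_p ln(T₂/T₁) − nR ln(P₂/P₁), with C_p = 5R/2 = 20.79 J mol⁻¹ K⁻¹ for a monoatomic ideal gas.
ΔS = 3.16 × [20.79 × ln(673/361) − 8.314 × ln(2000/526)] = 5.82 J/K.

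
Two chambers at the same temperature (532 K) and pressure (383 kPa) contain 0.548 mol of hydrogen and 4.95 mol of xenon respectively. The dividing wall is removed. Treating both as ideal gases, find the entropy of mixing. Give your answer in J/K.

ΔS_mix = 14.8 J/K

Mole fractions: x_A = 0.548/5.5 = 0.0997, x_B = 0.9.
ΔS_mix = −R(n_A ln x_A + n_B ln x_B) = −8.314 × (0.548 ln 0.0997 + 4.95 ln 0.9) = 14.8 J/K.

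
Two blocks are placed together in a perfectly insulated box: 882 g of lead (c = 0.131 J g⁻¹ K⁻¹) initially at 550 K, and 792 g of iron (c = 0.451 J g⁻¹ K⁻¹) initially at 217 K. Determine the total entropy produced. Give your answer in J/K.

Energy balance: T_f = (m₁c₁T₁ + m₂c₂T₂)/(m₁c₁ + m₂c₂) = 298.39 K.
ΔS₁ = m₁c₁ ln(T_f/T₁) = 115.542 × ln(298.39/550) = -70.66 J/K.
ΔS₂ = m₂c₂ ln(T_f/T₂) = 357.192 × ln(298.39/217) = 113.8 J/K.
ΔS_total = -70.66 + 113.8 = 43.1 J/K.

ΔS_total = 43.1 J/K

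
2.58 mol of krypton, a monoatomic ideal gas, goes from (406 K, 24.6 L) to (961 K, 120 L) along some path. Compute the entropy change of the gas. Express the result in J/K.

ΔS = 61.7 J/K

Entropy is a state function: ΔS = nC_V ln(T₂/T₁) + nR ln(V₂/V₁), with C_V = 3R/2 = 12.47 J mol⁻¹ K⁻¹ for a monoatomic ideal gas.
ΔS = 2.58 × [12.47 × ln(961/406) + 8.314 × ln(120/24.6)] = 61.7 J/K.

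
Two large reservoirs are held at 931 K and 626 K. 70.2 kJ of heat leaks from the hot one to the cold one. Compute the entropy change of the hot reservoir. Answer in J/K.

The hot reservoir loses heat Q, so ΔS_hot = −Q/T_H = −70200/931 = -75.4 J/K.

ΔS_hot = -75.4 J/K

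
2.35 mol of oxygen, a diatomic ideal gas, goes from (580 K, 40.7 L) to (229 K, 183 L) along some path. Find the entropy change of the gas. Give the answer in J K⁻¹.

Entropy is a state function: ΔS = nC_V ln(T₂/T₁) + nR ln(V₂/V₁), with C_V = 5R/2 = 20.79 J mol⁻¹ K⁻¹ for a diatomic ideal gas.
ΔS = 2.35 × [20.79 × ln(229/580) + 8.314 × ln(183/40.7)] = -16 J/K.

ΔS = -16 J/K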